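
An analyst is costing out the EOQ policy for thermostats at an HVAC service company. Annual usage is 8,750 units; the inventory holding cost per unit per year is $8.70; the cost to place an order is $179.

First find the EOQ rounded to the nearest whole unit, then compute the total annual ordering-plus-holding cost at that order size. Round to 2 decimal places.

2DS/H = 2·8,750·179/8.7 = 360,057.47
EOQ = √360,057.47 ≈ 600.05 → Q = 600 units
Orders/yr = 8,750/600 = 14.583; ordering cost = 14.583 × $179 = $2,610.42
Average inventory = 600/2 = 300; holding cost = 300 × $8.7 = $2,610.00
Total = $2,610.42 + $2,610.00 = $5,220.42

$5,220.42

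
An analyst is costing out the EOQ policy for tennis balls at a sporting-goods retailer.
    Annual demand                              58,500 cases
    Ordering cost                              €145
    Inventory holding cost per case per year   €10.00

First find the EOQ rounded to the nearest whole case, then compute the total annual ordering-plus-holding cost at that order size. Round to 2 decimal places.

€13,024.98

EOQ = √(2DS/H) = √(2 × 58,500 × 145 / 10)
    = √(1,696,500.00) ≈ 1,302.50 → Q = 1,302 cases
Annual ordering cost = (D/Q)·S = (58,500/1,302) × 145 = €6,514.98
Annual holding cost  = (Q/2)·H = (1,302/2) × 10 = €6,510.00
Total = €6,514.98 + €6,510.00 = €13,024.98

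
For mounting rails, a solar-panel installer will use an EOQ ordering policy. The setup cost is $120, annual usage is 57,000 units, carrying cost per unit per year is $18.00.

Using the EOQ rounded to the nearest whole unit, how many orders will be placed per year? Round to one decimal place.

65.4 orders per year

EOQ = √(2DS/H) = √(2 × 57,000 × 120 / 18)
    = √(760,000.00) ≈ 871.78 → Q = 872
Orders per year = D/Q = 57,000 / 872 = 65.367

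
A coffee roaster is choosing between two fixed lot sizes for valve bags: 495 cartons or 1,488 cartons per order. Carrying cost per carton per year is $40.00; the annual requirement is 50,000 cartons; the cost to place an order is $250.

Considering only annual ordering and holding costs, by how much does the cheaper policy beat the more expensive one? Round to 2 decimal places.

$3,008.01

For each Q, cost = (D/Q)·S + (Q/2)·H.
TC(495) = (50,000/495)×250 + (495/2)×40 = $35,152.53
TC(1,488) = (50,000/1,488)×250 + (1,488/2)×40 = $38,160.54
Cheaper: Q = 495.  Difference = $3,008.01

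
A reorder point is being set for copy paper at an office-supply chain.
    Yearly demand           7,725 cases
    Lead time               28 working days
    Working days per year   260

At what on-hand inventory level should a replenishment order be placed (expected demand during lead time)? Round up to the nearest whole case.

832 cases

Daily demand d = 7,725 / 260 = 29.712 cases/day
Demand during lead time = 29.712 × 28 = 831.92
Reorder point = 831.92 → round up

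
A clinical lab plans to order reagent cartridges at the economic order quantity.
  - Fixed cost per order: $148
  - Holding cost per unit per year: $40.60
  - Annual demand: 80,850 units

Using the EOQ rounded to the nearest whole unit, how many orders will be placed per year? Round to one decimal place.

105.3 orders per year

EOQ = √(2DS/H) = √(2 × 80,850 × 148 / 40.6)
    = √(589,448.28) ≈ 767.76 → Q = 768
Orders per year = D/Q = 80,850 / 768 = 105.273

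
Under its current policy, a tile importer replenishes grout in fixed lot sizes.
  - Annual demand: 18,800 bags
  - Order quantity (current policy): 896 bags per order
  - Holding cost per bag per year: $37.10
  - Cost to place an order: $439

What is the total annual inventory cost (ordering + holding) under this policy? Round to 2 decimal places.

$25,831.96

Annual ordering cost = (D/Q)·S = (18,800/896) × 439 = $9,211.16
Annual holding cost  = (Q/2)·H = (896/2) × 37.1 = $16,620.80
Total = $9,211.16 + $16,620.80 = $25,831.96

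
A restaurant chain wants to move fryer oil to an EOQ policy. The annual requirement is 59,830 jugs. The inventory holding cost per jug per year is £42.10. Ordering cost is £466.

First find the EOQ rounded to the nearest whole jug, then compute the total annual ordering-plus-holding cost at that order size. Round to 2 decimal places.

£48,451.64

Q* = √(2·D·S / H) = √(2·59,830·466 / 42.1) = √1,324,502.6 ≈ 1,150.87 → Q = 1,151 jugs
Annual ordering cost = (D/Q)·S = (59,830/1,151) × 466 = £24,223.09
Annual holding cost  = (Q/2)·H = (1,151/2) × 42.1 = £24,228.55
Total = £24,223.09 + £24,228.55 = £48,451.64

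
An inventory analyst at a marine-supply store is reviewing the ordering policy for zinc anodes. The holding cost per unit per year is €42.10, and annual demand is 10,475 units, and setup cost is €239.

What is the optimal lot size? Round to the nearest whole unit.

Q* = √(2·D·S / H) = √(2·10,475·239 / 42.1) = √118,932.3 ≈ 344.87

345 units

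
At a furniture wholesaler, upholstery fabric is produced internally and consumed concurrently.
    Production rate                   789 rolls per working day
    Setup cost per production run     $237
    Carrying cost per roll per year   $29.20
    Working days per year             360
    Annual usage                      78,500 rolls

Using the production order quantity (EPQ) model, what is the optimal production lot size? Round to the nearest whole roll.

1,327 rolls

Daily demand d = 78,500/360 = 218.056; p = 789; 1 − d/p = 0.72363
EPQ = √(2DS / (H(1 − d/p)))
    = √(2 × 78,500 × 237 / (29.2 × 0.72363)) ≈ 1,327.01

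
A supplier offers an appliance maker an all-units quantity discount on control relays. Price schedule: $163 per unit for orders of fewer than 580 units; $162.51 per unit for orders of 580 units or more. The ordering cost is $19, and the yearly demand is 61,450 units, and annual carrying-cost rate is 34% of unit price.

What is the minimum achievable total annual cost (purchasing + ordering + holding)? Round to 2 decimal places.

H₁ = 34%×$163 = $55.4200;  H₂ = 34%×$162.51 = $55.2534
EOQ₁ = √(2×61,450×19/55.4200) = 205.27  (< 580, feasible at tier 1)
EOQ₂ = √(2×61,450×19/55.2534) = 205.58  (< 580 → use Q = 580 at tier-2 price)
TC(tier 1 (EOQ₁), Q≈205.3) = $10,027,725.91
TC(tier 2, Q≈580.0) = $10,004,276.00
Minimum at tier 2: $10,004,276.00

$10,004,276.00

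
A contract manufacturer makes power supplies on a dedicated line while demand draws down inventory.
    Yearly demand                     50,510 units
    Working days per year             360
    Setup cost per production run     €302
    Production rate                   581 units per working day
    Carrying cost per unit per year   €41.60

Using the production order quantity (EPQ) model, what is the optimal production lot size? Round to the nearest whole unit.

983 units

d = 50,510/360 = 140.3056 units/day;  effective holding cost H(1 − d/p) = 41.6·(1 − 140.3056/581) = 31.55403
Q* = √(2DS / H_eff) = √(2·50,510·302 / 31.55403) ≈ 983.29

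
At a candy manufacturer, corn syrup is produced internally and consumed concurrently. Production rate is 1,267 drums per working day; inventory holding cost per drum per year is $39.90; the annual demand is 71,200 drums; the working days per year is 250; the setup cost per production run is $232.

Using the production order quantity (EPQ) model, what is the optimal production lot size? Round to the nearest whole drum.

d = 71,200/250 = 284.8000 drums/day;  effective holding cost H(1 − d/p) = 39.9·(1 − 284.8000/1267) = 30.93116
Q* = √(2DS / H_eff) = √(2·71,200·232 / 30.93116) ≈ 1,033.48

1,033 drums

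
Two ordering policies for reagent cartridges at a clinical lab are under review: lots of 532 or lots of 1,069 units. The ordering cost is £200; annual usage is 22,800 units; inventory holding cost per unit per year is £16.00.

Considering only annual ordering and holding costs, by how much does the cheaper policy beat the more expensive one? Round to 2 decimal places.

Annual cost at Q: ordering D·S/Q plus holding Q·H/2.
TC(532) = (22,800/532)×200 + (532/2)×16 = £12,827.43
TC(1,069) = (22,800/1,069)×200 + (1,069/2)×16 = £12,817.67
|ΔTC| = |£12,827.43 − £12,817.67| = £9.76

£9.76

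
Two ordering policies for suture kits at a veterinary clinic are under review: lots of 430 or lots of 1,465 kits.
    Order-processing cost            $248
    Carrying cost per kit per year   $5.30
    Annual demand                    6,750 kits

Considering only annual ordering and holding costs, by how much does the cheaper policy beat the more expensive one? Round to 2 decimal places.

$7.61

Annual cost at Q: ordering D·S/Q plus holding Q·H/2.
TC(430) = (6,750/430)×248 + (430/2)×5.3 = $5,032.52
TC(1,465) = (6,750/1,465)×248 + (1,465/2)×5.3 = $5,024.91
Cheaper: Q = 1,465.  Difference = $7.61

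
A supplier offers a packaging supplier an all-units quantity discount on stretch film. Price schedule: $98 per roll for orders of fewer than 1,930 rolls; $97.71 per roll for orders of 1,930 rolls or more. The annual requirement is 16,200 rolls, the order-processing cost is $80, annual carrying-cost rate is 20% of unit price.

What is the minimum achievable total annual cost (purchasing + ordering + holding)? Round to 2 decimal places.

H₁ = 20%×$98 = $19.6000;  H₂ = 20%×$97.71 = $19.5420
EOQ₁ = √(2×16,200×80/19.6000) = 363.65  (< 1,930, feasible at tier 1)
EOQ₂ = √(2×16,200×80/19.5420) = 364.19  (< 1,930 → use Q = 1,930 at tier-2 price)
TC(tier 1 (EOQ₁), Q≈363.7) = $1,594,727.64
TC(tier 2, Q≈1,930.0) = $1,602,431.53
Minimum at tier 1 (EOQ₁): $1,594,727.64

$1,594,727.64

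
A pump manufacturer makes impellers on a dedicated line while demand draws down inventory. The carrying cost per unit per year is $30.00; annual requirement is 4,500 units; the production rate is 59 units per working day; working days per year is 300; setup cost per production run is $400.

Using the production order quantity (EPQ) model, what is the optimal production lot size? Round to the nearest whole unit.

d = 4,500/300 = 15.0000 units/day;  effective holding cost H(1 − d/p) = 30·(1 − 15.0000/59) = 22.37288
Q* = √(2DS / H_eff) = √(2·4,500·400 / 22.37288) ≈ 401.13

401 units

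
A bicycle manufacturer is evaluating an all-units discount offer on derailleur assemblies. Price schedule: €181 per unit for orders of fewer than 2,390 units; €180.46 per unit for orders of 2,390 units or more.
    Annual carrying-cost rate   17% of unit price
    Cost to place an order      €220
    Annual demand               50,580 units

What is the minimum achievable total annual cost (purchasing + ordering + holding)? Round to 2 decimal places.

€9,168,983.15

H₁ = 17%×€181 = €30.7700;  H₂ = 17%×€180.46 = €30.6782
EOQ₁ = √(2×50,580×220/30.7700) = 850.46  (< 2,390, feasible at tier 1)
EOQ₂ = √(2×50,580×220/30.6782) = 851.73  (< 2,390 → use Q = 2,390 at tier-2 price)
TC(tier 1 (EOQ₁), Q≈850.5) = €9,181,148.54
TC(tier 2, Q≈2,390.0) = €9,168,983.15
Minimum at tier 2: €9,168,983.15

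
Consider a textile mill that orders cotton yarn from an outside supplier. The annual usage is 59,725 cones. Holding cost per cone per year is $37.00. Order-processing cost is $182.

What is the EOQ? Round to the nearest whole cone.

2DS/H = 2·59,725·182/37 = 587,564.86
EOQ = √587,564.86 ≈ 766.53

767 cones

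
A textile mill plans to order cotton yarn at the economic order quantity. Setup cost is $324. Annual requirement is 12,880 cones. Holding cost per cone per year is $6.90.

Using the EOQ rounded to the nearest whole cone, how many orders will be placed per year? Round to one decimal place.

EOQ = √(2DS/H) = √(2 × 12,880 × 324 / 6.9)
    = √(1,209,600.00) ≈ 1,099.82 → Q = 1,100
Orders per year = D/Q = 12,880 / 1,100 = 11.709

11.7 orders per year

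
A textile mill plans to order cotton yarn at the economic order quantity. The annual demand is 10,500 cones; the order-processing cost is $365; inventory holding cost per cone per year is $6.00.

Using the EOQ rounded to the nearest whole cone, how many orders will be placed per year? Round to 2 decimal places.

9.29 orders per year

2DS/H = 2·10,500·365/6 = 1,277,500.00
EOQ = √1,277,500.00 ≈ 1,130.27 → Q = 1,130
N = D/Q = 10,500/1,130 ≈ 9.292 orders/yr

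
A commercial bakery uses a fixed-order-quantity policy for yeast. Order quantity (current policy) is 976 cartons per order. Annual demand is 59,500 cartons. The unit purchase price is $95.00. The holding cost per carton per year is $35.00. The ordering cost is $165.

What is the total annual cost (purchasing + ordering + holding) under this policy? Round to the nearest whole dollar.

Orders/yr = 59,500/976 = 60.963; ordering cost = 60.963 × $165 = $10,058.91
Average inventory = 976/2 = 488; holding cost = 488 × $35 = $17,080.00
Purchase cost = D·C = 59,500 × 95 = $5,652,500.00
Total = $10,058.91 + $17,080.00 + $5,652,500.00 = $5,679,638.91

$5,679,639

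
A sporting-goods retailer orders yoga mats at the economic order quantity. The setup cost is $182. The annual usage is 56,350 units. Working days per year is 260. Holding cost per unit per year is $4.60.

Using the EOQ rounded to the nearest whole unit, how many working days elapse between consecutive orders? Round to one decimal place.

Q* = √(2·D·S / H) = √(2·56,350·182 / 4.6) = √4,459,000.0 ≈ 2,111.63 → Q = 2,112 units
Cycle time = (working days × Q)/D = (260 × 2,112) / 56,350 = 9.745 days

9.7 days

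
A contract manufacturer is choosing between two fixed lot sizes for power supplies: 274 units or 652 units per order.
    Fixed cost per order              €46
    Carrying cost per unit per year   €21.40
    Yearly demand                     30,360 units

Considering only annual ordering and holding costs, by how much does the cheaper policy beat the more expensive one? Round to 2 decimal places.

Annual cost at Q: ordering D·S/Q plus holding Q·H/2.
TC(274) = (30,360/274)×46 + (274/2)×21.4 = €8,028.73
TC(652) = (30,360/652)×46 + (652/2)×21.4 = €9,118.36
Cheaper: Q = 274.  Difference = €1,089.63

€1,089.63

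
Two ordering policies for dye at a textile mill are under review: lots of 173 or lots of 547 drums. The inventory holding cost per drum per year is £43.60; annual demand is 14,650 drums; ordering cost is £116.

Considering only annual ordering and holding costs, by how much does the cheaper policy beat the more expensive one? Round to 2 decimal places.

£1,436.84

Annual cost at Q: ordering D·S/Q plus holding Q·H/2.
TC(173) = (14,650/173)×116 + (173/2)×43.6 = £13,594.52
TC(547) = (14,650/547)×116 + (547/2)×43.6 = £15,031.36
Lots of 173 are cheaper by £1,436.84.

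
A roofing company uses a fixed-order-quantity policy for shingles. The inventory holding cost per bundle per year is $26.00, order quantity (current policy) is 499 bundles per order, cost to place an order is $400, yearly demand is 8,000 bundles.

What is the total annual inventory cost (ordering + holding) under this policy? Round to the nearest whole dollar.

Orders/yr = 8,000/499 = 16.032; ordering cost = 16.032 × $400 = $6,412.83
Average inventory = 499/2 = 249.5; holding cost = 249.5 × $26 = $6,487.00
Total = $6,412.83 + $6,487.00 = $12,899.83

$12,900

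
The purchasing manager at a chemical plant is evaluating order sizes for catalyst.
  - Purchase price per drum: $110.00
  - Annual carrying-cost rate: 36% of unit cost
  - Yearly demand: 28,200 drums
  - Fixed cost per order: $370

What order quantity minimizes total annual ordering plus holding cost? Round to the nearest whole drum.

H = i·C = 0.36 × $110 = $39.6000 per drum-year
Optimal lot size Q* = (2 × 28,200 × $370 / $39.6)^½ ≈ 725.93

726 drums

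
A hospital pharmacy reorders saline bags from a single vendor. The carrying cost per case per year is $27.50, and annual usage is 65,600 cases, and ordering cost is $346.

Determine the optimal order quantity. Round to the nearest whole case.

Q* = √(2·D·S / H) = √(2·65,600·346 / 27.5) = √1,650,734.5 ≈ 1,284.81

1,285 cases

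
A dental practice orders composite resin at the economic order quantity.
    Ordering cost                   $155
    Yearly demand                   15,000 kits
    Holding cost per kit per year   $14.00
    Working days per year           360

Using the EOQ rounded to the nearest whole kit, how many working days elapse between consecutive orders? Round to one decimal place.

13.8 days

Optimal lot size Q* = (2 × 15,000 × $155 / $14)^½ ≈ 576.32 → Q = 576 kits
T = Q/D × 360 days = 576/15,000 × 360 = 13.824 days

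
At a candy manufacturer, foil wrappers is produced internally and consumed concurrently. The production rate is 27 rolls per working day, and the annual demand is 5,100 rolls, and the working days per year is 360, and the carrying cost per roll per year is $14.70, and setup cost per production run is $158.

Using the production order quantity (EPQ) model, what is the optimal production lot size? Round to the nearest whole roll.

480 rolls

Daily demand d = 5,100/360 = 14.167; p = 27; 1 − d/p = 0.47531
EPQ = √(2DS / (H(1 − d/p)))
    = √(2 × 5,100 × 158 / (14.7 × 0.47531)) ≈ 480.27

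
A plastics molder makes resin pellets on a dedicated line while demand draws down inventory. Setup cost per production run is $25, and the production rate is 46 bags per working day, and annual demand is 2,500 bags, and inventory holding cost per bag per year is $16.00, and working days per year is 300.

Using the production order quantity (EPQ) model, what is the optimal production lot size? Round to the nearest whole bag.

98 bags

d = 2,500/300 = 8.3333 bags/day;  effective holding cost H(1 − d/p) = 16·(1 − 8.3333/46) = 13.10145
Q* = √(2DS / H_eff) = √(2·2,500·25 / 13.10145) ≈ 97.68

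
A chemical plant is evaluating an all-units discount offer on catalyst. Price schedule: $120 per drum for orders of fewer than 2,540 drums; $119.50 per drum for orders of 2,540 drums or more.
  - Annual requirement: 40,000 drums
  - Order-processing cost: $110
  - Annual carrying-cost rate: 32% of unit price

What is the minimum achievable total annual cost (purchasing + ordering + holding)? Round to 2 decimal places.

$4,818,382.60

H₁ = 32%×$120 = $38.4000;  H₂ = 32%×$119.50 = $38.2400
EOQ₁ = √(2×40,000×110/38.4000) = 478.71  (< 2,540, feasible at tier 1)
EOQ₂ = √(2×40,000×110/38.2400) = 479.71  (< 2,540 → use Q = 2,540 at tier-2 price)
TC(tier 1 (EOQ₁), Q≈478.7) = $4,818,382.60
TC(tier 2, Q≈2,540.0) = $4,830,297.08
Minimum at tier 1 (EOQ₁): $4,818,382.60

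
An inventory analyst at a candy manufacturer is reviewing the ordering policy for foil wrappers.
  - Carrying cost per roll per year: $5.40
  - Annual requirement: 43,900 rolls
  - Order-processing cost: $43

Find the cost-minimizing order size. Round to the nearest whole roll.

836 rolls

Optimal lot size Q* = (2 × 43,900 × $43 / $5.4)^½ ≈ 836.15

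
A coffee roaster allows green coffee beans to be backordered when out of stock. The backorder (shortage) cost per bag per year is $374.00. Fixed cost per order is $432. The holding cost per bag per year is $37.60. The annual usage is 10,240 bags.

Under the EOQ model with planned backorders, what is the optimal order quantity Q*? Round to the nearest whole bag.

Basic EOQ = √(2·10,240·432/37.6) = 485.080
Backorder adjustment √((H+b)/b) = √((37.6+374)/374) = 1.0491
Q* = 485.080 × 1.0491 ≈ 508.88

509 bags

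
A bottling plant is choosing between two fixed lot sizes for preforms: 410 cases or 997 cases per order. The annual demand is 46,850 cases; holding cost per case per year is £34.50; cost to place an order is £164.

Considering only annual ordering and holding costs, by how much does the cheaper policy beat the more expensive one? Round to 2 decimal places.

£907.73

Annual cost at Q: ordering D·S/Q plus holding Q·H/2.
TC(410) = (46,850/410)×164 + (410/2)×34.5 = £25,812.50
TC(997) = (46,850/997)×164 + (997/2)×34.5 = £24,904.77
Cheaper: Q = 997.  Difference = £907.73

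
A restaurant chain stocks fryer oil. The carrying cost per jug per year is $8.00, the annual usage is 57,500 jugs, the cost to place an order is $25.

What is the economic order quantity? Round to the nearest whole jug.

2DS/H = 2·57,500·25/8 = 359,375.00
EOQ = √359,375.00 ≈ 599.48

599 jugs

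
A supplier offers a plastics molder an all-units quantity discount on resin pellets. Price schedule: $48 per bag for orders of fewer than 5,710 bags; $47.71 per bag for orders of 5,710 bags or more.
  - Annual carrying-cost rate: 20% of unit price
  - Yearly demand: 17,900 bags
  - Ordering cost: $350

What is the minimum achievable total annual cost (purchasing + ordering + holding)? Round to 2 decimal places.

H₁ = 20%×$48 = $9.6000;  H₂ = 20%×$47.71 = $9.5420
EOQ₁ = √(2×17,900×350/9.6000) = 1,142.46  (< 5,710, feasible at tier 1)
EOQ₂ = √(2×17,900×350/9.5420) = 1,145.92  (< 5,710 → use Q = 5,710 at tier-2 price)
TC(tier 1 (EOQ₁), Q≈1,142.5) = $870,167.59
TC(tier 2, Q≈5,710.0) = $882,348.61
Minimum at tier 1 (EOQ₁): $870,167.59

$870,167.59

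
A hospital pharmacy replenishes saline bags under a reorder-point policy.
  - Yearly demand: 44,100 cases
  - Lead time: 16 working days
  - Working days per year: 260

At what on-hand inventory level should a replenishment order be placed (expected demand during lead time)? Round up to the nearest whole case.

2,714 cases

Daily demand d = 44,100 / 260 = 169.615 cases/day
Demand during lead time = 169.615 × 16 = 2,713.85
Reorder point = 2,713.85 → round up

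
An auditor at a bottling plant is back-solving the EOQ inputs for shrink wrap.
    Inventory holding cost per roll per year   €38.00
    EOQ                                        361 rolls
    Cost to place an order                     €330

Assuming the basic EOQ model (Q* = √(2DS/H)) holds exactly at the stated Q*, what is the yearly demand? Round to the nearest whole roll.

7,503 rolls per year

From Q* = √(2DS/H) ⇒ Q*² = 2DS/H.
D = Q²H / (2S) = 361² × 38 / (2 × 330) = 7,503.33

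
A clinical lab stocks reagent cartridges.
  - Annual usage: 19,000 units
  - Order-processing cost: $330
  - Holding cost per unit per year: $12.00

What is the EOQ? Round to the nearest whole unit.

1,022 units

EOQ = √(2DS/H) = √(2 × 19,000 × 330 / 12)
    = √(1,045,000.00) ≈ 1,022.25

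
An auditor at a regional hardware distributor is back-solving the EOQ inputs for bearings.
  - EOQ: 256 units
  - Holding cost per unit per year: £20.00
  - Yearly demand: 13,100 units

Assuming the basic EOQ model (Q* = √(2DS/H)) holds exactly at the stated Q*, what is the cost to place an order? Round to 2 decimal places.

£50.03

From Q* = √(2DS/H) ⇒ Q*² = 2DS/H.
S = Q²H / (2D) = 256² × 20 / (2 × 13,100) = 50.0275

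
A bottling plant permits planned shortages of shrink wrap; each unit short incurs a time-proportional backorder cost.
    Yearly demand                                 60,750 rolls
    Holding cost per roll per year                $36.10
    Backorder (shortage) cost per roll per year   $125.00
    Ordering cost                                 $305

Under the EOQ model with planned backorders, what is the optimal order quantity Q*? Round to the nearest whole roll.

Basic EOQ = √(2·60,750·305/36.1) = 1,013.175
Backorder adjustment √((H+b)/b) = √((36.1+125)/125) = 1.1353
Q* = 1,013.175 × 1.1353 ≈ 1,150.21

1,150 rolls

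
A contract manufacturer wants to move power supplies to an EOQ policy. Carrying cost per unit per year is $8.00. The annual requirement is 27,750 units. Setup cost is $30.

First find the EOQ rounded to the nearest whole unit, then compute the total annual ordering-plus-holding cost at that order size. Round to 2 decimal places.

$3,649.66

2DS/H = 2·27,750·30/8 = 208,125.00
EOQ = √208,125.00 ≈ 456.21 → Q = 456 units
Annual ordering cost = (D/Q)·S = (27,750/456) × 30 = $1,825.66
Annual holding cost  = (Q/2)·H = (456/2) × 8 = $1,824.00
Total = $1,825.66 + $1,824.00 = $3,649.66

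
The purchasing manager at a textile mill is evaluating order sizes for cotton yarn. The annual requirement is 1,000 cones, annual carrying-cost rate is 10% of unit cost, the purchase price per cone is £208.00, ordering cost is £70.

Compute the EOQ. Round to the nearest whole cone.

H = i·C = 0.1 × £208 = £20.8000 per cone-year
EOQ = √(2DS/H) = √(2 × 1,000 × 70 / 20.8)
    = √(6,730.77) ≈ 82.04

82 cones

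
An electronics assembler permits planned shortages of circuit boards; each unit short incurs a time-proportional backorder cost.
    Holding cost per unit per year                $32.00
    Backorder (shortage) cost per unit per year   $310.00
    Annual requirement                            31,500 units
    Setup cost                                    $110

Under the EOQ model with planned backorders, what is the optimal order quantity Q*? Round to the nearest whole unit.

Q* = √(2DS/H) · √((H + b)/b)
   = √(2 × 31,500 × 110 / 32) · √((32 + 310) / 310)
   = 465.363 × 1.0503 ≈ 488.79

489 units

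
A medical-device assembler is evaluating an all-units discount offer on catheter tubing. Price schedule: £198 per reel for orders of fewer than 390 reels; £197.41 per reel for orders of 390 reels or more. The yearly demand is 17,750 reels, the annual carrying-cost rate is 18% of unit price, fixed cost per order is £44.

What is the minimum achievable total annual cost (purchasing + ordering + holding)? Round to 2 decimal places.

H₁ = 18%×£198 = £35.6400;  H₂ = 18%×£197.41 = £35.5338
EOQ₁ = √(2×17,750×44/35.6400) = 209.35  (< 390, feasible at tier 1)
EOQ₂ = √(2×17,750×44/35.5338) = 209.66  (< 390 → use Q = 390 at tier-2 price)
TC(tier 1 (EOQ₁), Q≈209.3) = £3,521,961.21
TC(tier 2, Q≈390.0) = £3,512,959.16
Minimum at tier 2: £3,512,959.16

£3,512,959.16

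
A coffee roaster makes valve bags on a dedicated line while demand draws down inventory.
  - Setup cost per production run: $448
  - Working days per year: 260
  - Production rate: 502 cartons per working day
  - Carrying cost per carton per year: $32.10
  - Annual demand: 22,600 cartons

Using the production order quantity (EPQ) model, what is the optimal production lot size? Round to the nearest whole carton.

d = 22,600/260 = 86.9231 cartons/day;  effective holding cost H(1 − d/p) = 32.1·(1 − 86.9231/502) = 26.54177
Q* = √(2DS / H_eff) = √(2·22,600·448 / 26.54177) ≈ 873.46

873 cartons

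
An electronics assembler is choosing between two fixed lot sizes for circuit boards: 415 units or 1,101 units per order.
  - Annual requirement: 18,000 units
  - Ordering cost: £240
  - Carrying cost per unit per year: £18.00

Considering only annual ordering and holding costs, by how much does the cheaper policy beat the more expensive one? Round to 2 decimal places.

For each Q, cost = (D/Q)·S + (Q/2)·H.
TC(415) = (18,000/415)×240 + (415/2)×18 = £14,144.64
TC(1,101) = (18,000/1,101)×240 + (1,101/2)×18 = £13,832.71
Lots of 1,101 are cheaper by £311.93.

£311.93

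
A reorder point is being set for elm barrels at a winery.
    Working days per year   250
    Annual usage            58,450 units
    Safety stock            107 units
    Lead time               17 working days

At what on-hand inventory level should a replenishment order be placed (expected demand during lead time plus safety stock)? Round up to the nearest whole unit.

4,082 units

Daily demand d = 58,450 / 250 = 233.800 units/day
Demand during lead time = 233.800 × 17 = 3,974.60
Reorder point = 3,974.60 + 107 = 4,081.60 → round up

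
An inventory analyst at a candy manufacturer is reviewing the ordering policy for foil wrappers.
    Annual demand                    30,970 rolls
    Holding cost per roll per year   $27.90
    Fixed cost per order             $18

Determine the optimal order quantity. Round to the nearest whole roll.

EOQ = √(2DS/H) = √(2 × 30,970 × 18 / 27.9)
    = √(39,961.29) ≈ 199.90

200 rolls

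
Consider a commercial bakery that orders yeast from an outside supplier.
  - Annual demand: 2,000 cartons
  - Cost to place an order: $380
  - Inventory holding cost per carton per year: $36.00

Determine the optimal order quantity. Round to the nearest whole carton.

EOQ = √(2DS/H) = √(2 × 2,000 × 380 / 36)
    = √(42,222.22) ≈ 205.48

205 cartons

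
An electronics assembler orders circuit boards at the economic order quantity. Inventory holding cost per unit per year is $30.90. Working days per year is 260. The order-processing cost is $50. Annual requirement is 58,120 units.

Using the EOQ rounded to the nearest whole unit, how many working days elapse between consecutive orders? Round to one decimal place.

1.9 days

Optimal lot size Q* = (2 × 58,120 × $50 / $30.9)^½ ≈ 433.69 → Q = 434 units
Cycle time = (working days × Q)/D = (260 × 434) / 58,120 = 1.942 days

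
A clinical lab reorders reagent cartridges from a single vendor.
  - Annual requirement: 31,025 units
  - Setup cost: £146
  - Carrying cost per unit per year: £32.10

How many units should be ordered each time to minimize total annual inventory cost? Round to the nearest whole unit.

Optimal lot size Q* = (2 × 31,025 × £146 / £32.1)^½ ≈ 531.24

531 units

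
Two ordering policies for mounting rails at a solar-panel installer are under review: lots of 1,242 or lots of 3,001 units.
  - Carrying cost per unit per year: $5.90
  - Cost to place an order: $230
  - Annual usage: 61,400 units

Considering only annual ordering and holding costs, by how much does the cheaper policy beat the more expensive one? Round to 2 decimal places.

$1,475.56

Annual cost at Q: ordering D·S/Q plus holding Q·H/2.
TC(1,242) = (61,400/1,242)×230 + (1,242/2)×5.9 = $15,034.27
TC(3,001) = (61,400/3,001)×230 + (3,001/2)×5.9 = $13,558.71
Lots of 3,001 are cheaper by $1,475.56.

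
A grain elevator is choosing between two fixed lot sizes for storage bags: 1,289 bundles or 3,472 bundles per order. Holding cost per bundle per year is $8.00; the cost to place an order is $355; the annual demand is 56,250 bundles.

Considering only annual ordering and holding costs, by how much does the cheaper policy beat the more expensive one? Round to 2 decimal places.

$1,008.29

For each Q, cost = (D/Q)·S + (Q/2)·H.
TC(1,289) = (56,250/1,289)×355 + (1,289/2)×8 = $20,647.66
TC(3,472) = (56,250/3,472)×355 + (3,472/2)×8 = $19,639.37
Lots of 3,472 are cheaper by $1,008.29.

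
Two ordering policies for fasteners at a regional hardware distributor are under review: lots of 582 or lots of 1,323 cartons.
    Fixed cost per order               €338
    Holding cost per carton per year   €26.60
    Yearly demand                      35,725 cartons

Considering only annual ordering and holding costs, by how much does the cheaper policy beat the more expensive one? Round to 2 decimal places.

€1,765.19

For each Q, cost = (D/Q)·S + (Q/2)·H.
TC(582) = (35,725/582)×338 + (582/2)×26.6 = €28,488.11
TC(1,323) = (35,725/1,323)×338 + (1,323/2)×26.6 = €26,722.92
Lots of 1,323 are cheaper by €1,765.19.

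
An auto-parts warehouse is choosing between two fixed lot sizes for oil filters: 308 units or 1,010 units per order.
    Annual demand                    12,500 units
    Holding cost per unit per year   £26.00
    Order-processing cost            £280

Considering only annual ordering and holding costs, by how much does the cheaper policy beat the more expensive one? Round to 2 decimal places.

£1,227.71

Annual cost at Q: ordering D·S/Q plus holding Q·H/2.
TC(308) = (12,500/308)×280 + (308/2)×26 = £15,367.64
TC(1,010) = (12,500/1,010)×280 + (1,010/2)×26 = £16,595.35
|ΔTC| = |£15,367.64 − £16,595.35| = £1,227.71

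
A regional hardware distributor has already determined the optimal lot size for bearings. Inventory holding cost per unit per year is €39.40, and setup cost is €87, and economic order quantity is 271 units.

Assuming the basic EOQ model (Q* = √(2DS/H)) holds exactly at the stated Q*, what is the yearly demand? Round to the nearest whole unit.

16,630 units per year

EOQ relation: Q² = 2DS/H, so rearrange for the unknown.
D = Q²H / (2S) = 271² × 39.4 / (2 × 87) = 16,629.74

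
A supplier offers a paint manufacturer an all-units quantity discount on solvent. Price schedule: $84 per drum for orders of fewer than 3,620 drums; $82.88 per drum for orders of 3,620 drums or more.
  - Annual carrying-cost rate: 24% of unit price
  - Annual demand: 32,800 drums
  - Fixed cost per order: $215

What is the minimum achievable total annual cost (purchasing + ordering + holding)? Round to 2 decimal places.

$2,756,415.14

H₁ = 24%×$84 = $20.1600;  H₂ = 24%×$82.88 = $19.8912
EOQ₁ = √(2×32,800×215/20.1600) = 836.42  (< 3,620, feasible at tier 1)
EOQ₂ = √(2×32,800×215/19.8912) = 842.06  (< 3,620 → use Q = 3,620 at tier-2 price)
TC(tier 1 (EOQ₁), Q≈836.4) = $2,772,062.28
TC(tier 2, Q≈3,620.0) = $2,756,415.14
Minimum at tier 2: $2,756,415.14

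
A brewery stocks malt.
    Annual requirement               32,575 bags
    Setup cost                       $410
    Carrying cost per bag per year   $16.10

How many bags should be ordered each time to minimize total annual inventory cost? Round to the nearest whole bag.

1,288 bags

Optimal lot size Q* = (2 × 32,575 × $410 / $16.1)^½ ≈ 1,288.06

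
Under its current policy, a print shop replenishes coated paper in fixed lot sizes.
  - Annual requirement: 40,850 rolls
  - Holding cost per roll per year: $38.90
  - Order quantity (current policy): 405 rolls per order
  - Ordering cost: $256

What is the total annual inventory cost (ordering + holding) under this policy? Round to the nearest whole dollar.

Annual ordering cost = (D/Q)·S = (40,850/405) × 256 = $25,821.23
Annual holding cost  = (Q/2)·H = (405/2) × 38.9 = $7,877.25
Total = $25,821.23 + $7,877.25 = $33,698.48

$33,698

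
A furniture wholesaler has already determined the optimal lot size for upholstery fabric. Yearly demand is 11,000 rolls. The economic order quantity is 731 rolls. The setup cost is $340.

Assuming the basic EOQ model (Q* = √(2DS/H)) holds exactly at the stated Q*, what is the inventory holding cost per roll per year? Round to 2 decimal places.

From Q* = √(2DS/H) ⇒ Q*² = 2DS/H.
H = 2DS / Q² = 2 × 11,000 × 340 / 731² = 13.9980

$14.00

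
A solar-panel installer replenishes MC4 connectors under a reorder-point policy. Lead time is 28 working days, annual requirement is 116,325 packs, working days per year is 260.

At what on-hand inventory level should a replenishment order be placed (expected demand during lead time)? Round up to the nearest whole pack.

12,528 packs

Daily demand d = 116,325 / 260 = 447.404 packs/day
Demand during lead time = 447.404 × 28 = 12,527.31
Reorder point = 12,527.31 → round up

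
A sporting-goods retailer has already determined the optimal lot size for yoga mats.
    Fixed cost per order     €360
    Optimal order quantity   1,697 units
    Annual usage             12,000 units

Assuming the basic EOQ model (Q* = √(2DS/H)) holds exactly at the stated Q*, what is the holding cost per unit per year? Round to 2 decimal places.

From Q* = √(2DS/H) ⇒ Q*² = 2DS/H.
H = 2DS / Q² = 2 × 12,000 × 360 / 1,697² = 3.0002

€3.00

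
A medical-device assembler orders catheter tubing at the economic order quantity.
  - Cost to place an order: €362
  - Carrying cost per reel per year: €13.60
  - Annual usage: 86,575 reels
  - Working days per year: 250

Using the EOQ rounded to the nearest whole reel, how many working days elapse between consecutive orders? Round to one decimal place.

2DS/H = 2·86,575·362/13.6 = 4,608,845.59
EOQ = √4,608,845.59 ≈ 2,146.82 → Q = 2,147 reels
T = Q/D × 250 days = 2,147/86,575 × 250 = 6.200 days

6.2 days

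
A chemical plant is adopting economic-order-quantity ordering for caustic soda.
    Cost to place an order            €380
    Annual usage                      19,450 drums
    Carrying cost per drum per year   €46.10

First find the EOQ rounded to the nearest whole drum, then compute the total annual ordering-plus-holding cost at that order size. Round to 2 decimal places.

€26,104.60

EOQ = √(2DS/H) = √(2 × 19,450 × 380 / 46.1)
    = √(320,650.76) ≈ 566.26 → Q = 566 drums
Orders/yr = 19,450/566 = 34.364; ordering cost = 34.364 × €380 = €13,058.30
Average inventory = 566/2 = 283; holding cost = 283 × €46.1 = €13,046.30
Total = €13,058.30 + €13,046.30 = €26,104.60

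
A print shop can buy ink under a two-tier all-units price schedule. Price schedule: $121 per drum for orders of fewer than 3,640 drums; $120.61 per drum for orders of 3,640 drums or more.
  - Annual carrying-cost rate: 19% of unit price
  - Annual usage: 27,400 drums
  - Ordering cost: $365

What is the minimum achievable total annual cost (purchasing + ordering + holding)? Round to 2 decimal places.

H₁ = 19%×$121 = $22.9900;  H₂ = 19%×$120.61 = $22.9159
EOQ₁ = √(2×27,400×365/22.9900) = 932.75  (< 3,640, feasible at tier 1)
EOQ₂ = √(2×27,400×365/22.9159) = 934.26  (< 3,640 → use Q = 3,640 at tier-2 price)
TC(tier 1 (EOQ₁), Q≈932.8) = $3,336,844.02
TC(tier 2, Q≈3,640.0) = $3,349,168.47
Minimum at tier 1 (EOQ₁): $3,336,844.02

$3,336,844.02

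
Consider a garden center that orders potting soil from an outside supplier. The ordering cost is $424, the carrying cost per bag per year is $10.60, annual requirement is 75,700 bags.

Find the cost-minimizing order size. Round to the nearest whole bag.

EOQ = √(2DS/H) = √(2 × 75,700 × 424 / 10.6)
    = √(6,056,000.00) ≈ 2,460.89

2,461 bags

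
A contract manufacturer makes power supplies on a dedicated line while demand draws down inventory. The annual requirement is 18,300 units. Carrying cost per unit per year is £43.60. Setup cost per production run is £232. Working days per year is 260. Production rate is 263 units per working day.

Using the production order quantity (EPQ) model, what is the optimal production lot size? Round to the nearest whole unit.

d = 18,300/260 = 70.3846 units/day;  effective holding cost H(1 − d/p) = 43.6·(1 − 70.3846/263) = 31.93168
Q* = √(2DS / H_eff) = √(2·18,300·232 / 31.93168) ≈ 515.67

516 units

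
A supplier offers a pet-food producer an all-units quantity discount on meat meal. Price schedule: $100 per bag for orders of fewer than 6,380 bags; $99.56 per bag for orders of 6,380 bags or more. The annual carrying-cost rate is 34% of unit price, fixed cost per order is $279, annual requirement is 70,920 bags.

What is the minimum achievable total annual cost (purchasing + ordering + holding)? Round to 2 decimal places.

$7,128,680.98

H₁ = 34%×$100 = $34.0000;  H₂ = 34%×$99.56 = $33.8504
EOQ₁ = √(2×70,920×279/34.0000) = 1,078.85  (< 6,380, feasible at tier 1)
EOQ₂ = √(2×70,920×279/33.8504) = 1,081.23  (< 6,380 → use Q = 6,380 at tier-2 price)
TC(tier 1 (EOQ₁), Q≈1,078.9) = $7,128,680.98
TC(tier 2, Q≈6,380.0) = $7,171,879.34
Minimum at tier 1 (EOQ₁): $7,128,680.98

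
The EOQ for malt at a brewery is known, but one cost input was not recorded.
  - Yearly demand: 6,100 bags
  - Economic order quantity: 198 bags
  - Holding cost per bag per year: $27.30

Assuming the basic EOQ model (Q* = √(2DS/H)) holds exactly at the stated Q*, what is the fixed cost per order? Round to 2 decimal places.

$87.73

Since Q* = (2DS/H)^½, squaring gives Q*²·H = 2DS.
S = Q²H / (2D) = 198² × 27.3 / (2 × 6,100) = 87.7270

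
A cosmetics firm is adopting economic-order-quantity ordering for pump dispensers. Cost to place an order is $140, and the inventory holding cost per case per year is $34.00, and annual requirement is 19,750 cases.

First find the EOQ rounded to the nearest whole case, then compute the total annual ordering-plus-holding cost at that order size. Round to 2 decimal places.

$13,712.04

Optimal lot size Q* = (2 × 19,750 × $140 / $34)^½ ≈ 403.30 → Q = 403 cases
Annual ordering cost = (D/Q)·S = (19,750/403) × 140 = $6,861.04
Annual holding cost  = (Q/2)·H = (403/2) × 34 = $6,851.00
Total = $6,861.04 + $6,851.00 = $13,712.04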